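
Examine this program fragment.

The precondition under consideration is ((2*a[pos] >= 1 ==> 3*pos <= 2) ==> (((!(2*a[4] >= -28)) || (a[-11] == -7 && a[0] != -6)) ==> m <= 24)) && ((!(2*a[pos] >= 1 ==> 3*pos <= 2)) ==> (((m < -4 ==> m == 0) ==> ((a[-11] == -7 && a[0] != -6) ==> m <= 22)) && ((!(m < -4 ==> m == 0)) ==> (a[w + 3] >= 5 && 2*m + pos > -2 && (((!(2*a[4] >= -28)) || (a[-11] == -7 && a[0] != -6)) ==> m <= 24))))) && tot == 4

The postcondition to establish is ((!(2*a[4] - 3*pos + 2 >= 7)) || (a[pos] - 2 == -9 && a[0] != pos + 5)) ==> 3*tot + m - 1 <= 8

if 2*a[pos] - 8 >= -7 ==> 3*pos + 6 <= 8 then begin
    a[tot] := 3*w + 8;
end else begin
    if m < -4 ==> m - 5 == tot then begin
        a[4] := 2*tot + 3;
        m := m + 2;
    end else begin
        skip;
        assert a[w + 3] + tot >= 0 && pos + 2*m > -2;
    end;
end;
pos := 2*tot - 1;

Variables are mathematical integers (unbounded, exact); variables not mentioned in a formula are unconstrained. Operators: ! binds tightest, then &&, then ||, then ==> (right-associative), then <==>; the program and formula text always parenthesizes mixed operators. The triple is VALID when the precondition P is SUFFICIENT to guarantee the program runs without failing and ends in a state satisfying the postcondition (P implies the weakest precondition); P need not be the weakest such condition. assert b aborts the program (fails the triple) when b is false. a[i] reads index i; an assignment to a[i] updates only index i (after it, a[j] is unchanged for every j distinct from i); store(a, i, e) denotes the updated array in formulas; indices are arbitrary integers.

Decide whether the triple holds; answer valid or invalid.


Working backward. After the program, the postcondition ((!(2*a[4] - 3*pos + 2 >= 7)) || (a[pos] - 2 == -9 && a[0] != pos + 5)) ==> 3*tot + m - 1 <= 8 must hold; in canonical form it is ((!(2*a[4] >= 3*pos + 5)) || (a[pos] == -7 && a[0] != pos + 5)) ==> m + 3*tot <= 9.
Before pos := 2*tot - 1: ((!(2*a[4] >= 6*tot + 2)) || (a[2*tot - 1] == -7 && a[0] != 2*tot + 4)) ==> m + 3*tot <= 9
Then branch requires ((!(2*store(a, tot, 3*w + 8)[4] >= 6*tot + 2)) || (store(a, tot, 3*w + 8)[2*tot - 1] == -7 && store(a, tot, 3*w + 8)[0] != 2*tot + 4)) ==> m + 3*tot <= 9; else branch requires ((m < -4 ==> m == tot + 5) ==> (((!(2*tot <= 4)) || (store(a, 4, 2*tot + 3)[2*tot - 1] == -7 && a[0] != 2*tot + 4)) ==> m + 3*tot <= 7)) && ((!(m < -4 ==> m == tot + 5)) ==> (a[w + 3] + tot >= 0 && 2*m + pos > -2 && (((!(2*a[4] >= 6*tot + 2)) || (a[2*tot - 1] == -7 && a[0] != 2*tot + 4)) ==> m + 3*tot <= 9))).
Before the if: ((2*a[pos] >= 1 ==> 3*pos <= 2) ==> (((!(2*store(a, tot, 3*w + 8)[4] >= 6*tot + 2)) || (store(a, tot, 3*w + 8)[2*tot - 1] == -7 && store(a, tot, 3*w + 8)[0] != 2*tot + 4)) ==> m + 3*tot <= 9)) && ((!(2*a[pos] >= 1 ==> 3*pos <= 2)) ==> (((m < -4 ==> m == tot + 5) ==> (((!(2*tot <= 4)) || (store(a, 4, 2*tot + 3)[2*tot - 1] == -7 && a[0] != 2*tot + 4)) ==> m + 3*tot <= 7)) && ((!(m < -4 ==> m == tot + 5)) ==> (a[w + 3] + tot >= 0 && 2*m + pos > -2 && (((!(2*a[4] >= 6*tot + 2)) || (a[2*tot - 1] == -7 && a[0] != 2*tot + 4)) ==> m + 3*tot <= 9)))))
The weakest precondition is ((2*a[pos] >= 1 ==> 3*pos <= 2) ==> (((!(2*store(a, tot, 3*w + 8)[4] >= 6*tot + 2)) || (store(a, tot, 3*w + 8)[2*tot - 1] == -7 && store(a, tot, 3*w + 8)[0] != 2*tot + 4)) ==> m + 3*tot <= 9)) && ((!(2*a[pos] >= 1 ==> 3*pos <= 2)) ==> (((m < -4 ==> m == tot + 5) ==> (((!(2*tot <= 4)) || (store(a, 4, 2*tot + 3)[2*tot - 1] == -7 && a[0] != 2*tot + 4)) ==> m + 3*tot <= 7)) && ((!(m < -4 ==> m == tot + 5)) ==> (a[w + 3] + tot >= 0 && 2*m + pos > -2 && (((!(2*a[4] >= 6*tot + 2)) || (a[2*tot - 1] == -7 && a[0] != 2*tot + 4)) ==> m + 3*tot <= 9))))).
Check whether ((2*a[pos] >= 1 ==> 3*pos <= 2) ==> (((!(2*a[4] >= -28)) || (a[-11] == -7 && a[0] != -6)) ==> m <= 24)) && ((!(2*a[pos] >= 1 ==> 3*pos <= 2)) ==> (((m < -4 ==> m == 0) ==> ((a[-11] == -7 && a[0] != -6) ==> m <= 22)) && ((!(m < -4 ==> m == 0)) ==> (a[w + 3] >= 5 && 2*m + pos > -2 && (((!(2*a[4] >= -28)) || (a[-11] == -7 && a[0] != -6)) ==> m <= 24))))) && tot == 4 implies it.
Countermodel: at the initial state a = {[-11] = 0, [0] = 0, [1] = 0, [3] = 0, [4] = 0, [7] = 0, elsewhere 0}, m = -2, pos = 1, tot = 4, w = 0, the precondition holds but the weakest precondition fails.
Answer: invalid


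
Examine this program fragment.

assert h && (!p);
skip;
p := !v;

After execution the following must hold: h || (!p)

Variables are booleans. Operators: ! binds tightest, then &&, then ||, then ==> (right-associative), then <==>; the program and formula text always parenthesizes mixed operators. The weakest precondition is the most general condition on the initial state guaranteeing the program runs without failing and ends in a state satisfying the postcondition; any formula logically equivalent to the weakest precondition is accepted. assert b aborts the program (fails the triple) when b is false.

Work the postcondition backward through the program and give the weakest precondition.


Working backward. After the program, h || (!p) must hold.
Before p := !v: h || v
Before skip: h || v
Before assert h && (!p): h && (!p) && (h || v)
Answer: WP = h && (!p) && (h || v)


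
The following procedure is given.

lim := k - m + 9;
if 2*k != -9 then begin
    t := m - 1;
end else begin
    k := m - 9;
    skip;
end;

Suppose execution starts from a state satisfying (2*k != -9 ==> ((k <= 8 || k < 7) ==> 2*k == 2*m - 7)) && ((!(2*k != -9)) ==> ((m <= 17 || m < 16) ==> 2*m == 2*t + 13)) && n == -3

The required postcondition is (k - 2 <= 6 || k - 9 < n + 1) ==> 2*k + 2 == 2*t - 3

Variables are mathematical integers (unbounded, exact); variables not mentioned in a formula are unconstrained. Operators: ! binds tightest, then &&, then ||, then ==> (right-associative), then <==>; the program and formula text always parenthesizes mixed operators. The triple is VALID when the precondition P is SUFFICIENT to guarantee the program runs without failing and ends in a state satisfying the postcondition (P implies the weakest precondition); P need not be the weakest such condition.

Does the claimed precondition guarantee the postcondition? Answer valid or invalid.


Working backward. After the program, the postcondition (k - 2 <= 6 || k - 9 < n + 1) ==> 2*k + 2 == 2*t - 3 must hold; in canonical form it is (k <= 8 || k < n + 10) ==> 2*k == 2*t - 5.
Then branch requires (k <= 8 || k < n + 10) ==> 2*k == 2*m - 7; else branch requires (m <= 17 || m < n + 19) ==> 2*m == 2*t + 13.
Before the if: (2*k != -9 ==> ((k <= 8 || k < n + 10) ==> 2*k == 2*m - 7)) && ((!(2*k != -9)) ==> ((m <= 17 || m < n + 19) ==> 2*m == 2*t + 13))
Before lim := k - m + 9: (2*k != -9 ==> ((k <= 8 || k < n + 10) ==> 2*k == 2*m - 7)) && ((!(2*k != -9)) ==> ((m <= 17 || m < n + 19) ==> 2*m == 2*t + 13))
The weakest precondition is (2*k != -9 ==> ((k <= 8 || k < n + 10) ==> 2*k == 2*m - 7)) && ((!(2*k != -9)) ==> ((m <= 17 || m < n + 19) ==> 2*m == 2*t + 13)).
Check whether (2*k != -9 ==> ((k <= 8 || k < 7) ==> 2*k == 2*m - 7)) && ((!(2*k != -9)) ==> ((m <= 17 || m < 16) ==> 2*m == 2*t + 13)) && n == -3 implies it.
Every state satisfying the precondition satisfies the weakest precondition: the implication holds.
Answer: valid


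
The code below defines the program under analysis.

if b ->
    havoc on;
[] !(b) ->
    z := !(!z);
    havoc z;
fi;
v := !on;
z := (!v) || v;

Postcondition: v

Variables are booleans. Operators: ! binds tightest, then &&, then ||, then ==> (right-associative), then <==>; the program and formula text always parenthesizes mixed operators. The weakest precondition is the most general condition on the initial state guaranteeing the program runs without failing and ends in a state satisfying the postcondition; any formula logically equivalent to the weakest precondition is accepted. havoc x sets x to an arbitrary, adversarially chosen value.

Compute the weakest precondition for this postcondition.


Working backward. After the program, v must hold.
Before z := (!v) || v: v
Before v := !on: !on
Then branch requires false; else branch requires !on.
Before the if: (!b) && ((!b) ==> (!on))
Answer: WP = (!b) && ((!b) ==> (!on))


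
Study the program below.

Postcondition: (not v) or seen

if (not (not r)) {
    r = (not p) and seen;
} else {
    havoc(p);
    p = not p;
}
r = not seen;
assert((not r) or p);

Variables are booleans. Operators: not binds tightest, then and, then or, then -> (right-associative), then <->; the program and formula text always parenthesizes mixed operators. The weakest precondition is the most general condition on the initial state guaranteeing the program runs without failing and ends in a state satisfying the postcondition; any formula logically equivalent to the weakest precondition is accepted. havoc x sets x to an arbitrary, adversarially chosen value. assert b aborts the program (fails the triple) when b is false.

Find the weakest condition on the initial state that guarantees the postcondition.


Working backward. After the program, (not v) or seen must hold.
Before assert (not r) or p: ((not r) or p) and ((not v) or seen)
Before r := not seen: (seen or p) and ((not v) or seen)
Then branch requires (seen or p) and ((not v) or seen); else branch requires seen and ((not v) or seen).
Before the if: (r -> ((seen or p) and ((not v) or seen))) and ((not r) -> (seen and ((not v) or seen)))
Answer: WP = (r -> ((seen or p) and ((not v) or seen))) and ((not r) -> (seen and ((not v) or seen)))


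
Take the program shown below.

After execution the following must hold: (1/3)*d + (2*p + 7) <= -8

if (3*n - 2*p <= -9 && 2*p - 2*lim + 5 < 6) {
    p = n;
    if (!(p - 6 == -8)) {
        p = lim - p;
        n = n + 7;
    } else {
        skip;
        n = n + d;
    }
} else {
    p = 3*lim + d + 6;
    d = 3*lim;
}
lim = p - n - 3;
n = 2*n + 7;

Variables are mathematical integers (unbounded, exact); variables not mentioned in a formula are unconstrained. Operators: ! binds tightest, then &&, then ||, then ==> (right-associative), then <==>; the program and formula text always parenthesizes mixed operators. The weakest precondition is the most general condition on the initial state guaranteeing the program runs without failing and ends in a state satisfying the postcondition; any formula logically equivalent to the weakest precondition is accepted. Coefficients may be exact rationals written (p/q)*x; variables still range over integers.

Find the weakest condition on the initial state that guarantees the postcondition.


Working backward. After the program, the postcondition (1/3)*d + (2*p + 7) <= -8 must hold; in canonical form it is (1/3)*d + 2*p <= -15.
Before n := 2*n + 7: (1/3)*d + 2*p <= -15
Before lim := p - n - 3: (1/3)*d + 2*p <= -15
Then branch requires ((!(n == -2)) ==> (1/3)*d + 2*lim <= 2*n - 15) && (n == -2 ==> (1/3)*d + 2*n <= -15); else branch requires 2*d + 7*lim <= -27.
Before the if: ((3*n <= 2*p - 9 && 2*p < 2*lim + 1) ==> (((!(n == -2)) ==> (1/3)*d + 2*lim <= 2*n - 15) && (n == -2 ==> (1/3)*d + 2*n <= -15))) && ((!(3*n <= 2*p - 9 && 2*p < 2*lim + 1)) ==> 2*d + 7*lim <= -27)
Answer: WP = ((3*n <= 2*p - 9 && 2*p < 2*lim + 1) ==> (((!(n == -2)) ==> (1/3)*d + 2*lim <= 2*n - 15) && (n == -2 ==> (1/3)*d + 2*n <= -15))) && ((!(3*n <= 2*p - 9 && 2*p < 2*lim + 1)) ==> 2*d + 7*lim <= -27)


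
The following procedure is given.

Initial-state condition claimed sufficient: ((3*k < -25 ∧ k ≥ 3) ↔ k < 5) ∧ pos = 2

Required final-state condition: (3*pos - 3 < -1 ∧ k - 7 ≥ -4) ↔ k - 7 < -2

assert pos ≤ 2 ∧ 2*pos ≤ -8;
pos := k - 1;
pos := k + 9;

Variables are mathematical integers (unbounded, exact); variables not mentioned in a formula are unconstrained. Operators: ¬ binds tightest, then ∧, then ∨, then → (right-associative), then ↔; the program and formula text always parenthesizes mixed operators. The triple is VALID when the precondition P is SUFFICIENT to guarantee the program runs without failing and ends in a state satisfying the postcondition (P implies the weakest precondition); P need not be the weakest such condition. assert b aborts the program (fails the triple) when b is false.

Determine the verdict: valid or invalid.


Working backward. After the program, the postcondition (3*pos - 3 < -1 ∧ k - 7 ≥ -4) ↔ k - 7 < -2 must hold; in canonical form it is (3*pos < 2 ∧ k ≥ 3) ↔ k < 5.
Before pos := k + 9: (3*k < -25 ∧ k ≥ 3) ↔ k < 5
Before pos := k - 1: (3*k < -25 ∧ k ≥ 3) ↔ k < 5
Before assert pos ≤ 2 ∧ 2*pos ≤ -8: pos ≤ 2 ∧ 2*pos ≤ -8 ∧ ((3*k < -25 ∧ k ≥ 3) ↔ k < 5)
The weakest precondition is pos ≤ 2 ∧ 2*pos ≤ -8 ∧ ((3*k < -25 ∧ k ≥ 3) ↔ k < 5).
Check whether ((3*k < -25 ∧ k ≥ 3) ↔ k < 5) ∧ pos = 2 implies it.
Countermodel: at the initial state k = 5, pos = 2, the precondition holds but the weakest precondition fails.
Answer: invalid


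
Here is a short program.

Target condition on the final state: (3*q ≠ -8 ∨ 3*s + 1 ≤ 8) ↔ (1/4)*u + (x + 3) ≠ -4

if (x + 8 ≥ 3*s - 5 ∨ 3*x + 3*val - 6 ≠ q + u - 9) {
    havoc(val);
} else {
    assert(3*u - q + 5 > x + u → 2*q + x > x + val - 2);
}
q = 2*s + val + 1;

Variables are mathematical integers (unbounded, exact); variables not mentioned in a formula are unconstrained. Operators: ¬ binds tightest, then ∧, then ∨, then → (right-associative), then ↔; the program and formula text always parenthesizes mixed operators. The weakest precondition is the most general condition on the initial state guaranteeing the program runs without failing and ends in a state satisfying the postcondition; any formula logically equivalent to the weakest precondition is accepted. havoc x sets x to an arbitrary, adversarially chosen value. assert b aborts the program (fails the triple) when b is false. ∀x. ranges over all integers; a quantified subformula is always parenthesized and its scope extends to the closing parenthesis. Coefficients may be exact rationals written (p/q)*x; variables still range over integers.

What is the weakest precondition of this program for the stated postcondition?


Working backward. After the program, the postcondition (3*q ≠ -8 ∨ 3*s + 1 ≤ 8) ↔ (1/4)*u + (x + 3) ≠ -4 must hold; in canonical form it is (3*q ≠ -8 ∨ 3*s ≤ 7) ↔ (1/4)*u + x ≠ -7.
Before q := 2*s + val + 1: (6*s + 3*val ≠ -11 ∨ 3*s ≤ 7) ↔ (1/4)*u + x ≠ -7
Then branch requires ∀val_1. ((6*s + 3*val_1 ≠ -11 ∨ 3*s ≤ 7) ↔ (1/4)*u + x ≠ -7); else branch requires (2*u > q + x - 5 → 2*q > val - 2) ∧ ((6*s + 3*val ≠ -11 ∨ 3*s ≤ 7) ↔ (1/4)*u + x ≠ -7).
Before the if: ((x ≥ 3*s - 13 ∨ 3*val + 3*x ≠ q + u - 3) → (∀val_1. ((6*s + 3*val_1 ≠ -11 ∨ 3*s ≤ 7) ↔ (1/4)*u + x ≠ -7))) ∧ ((¬(x ≥ 3*s - 13 ∨ 3*val + 3*x ≠ q + u - 3)) → ((2*u > q + x - 5 → 2*q > val - 2) ∧ ((6*s + 3*val ≠ -11 ∨ 3*s ≤ 7) ↔ (1/4)*u + x ≠ -7)))
Answer: WP = ((x ≥ 3*s - 13 ∨ 3*val + 3*x ≠ q + u - 3) → (∀val_1. ((6*s + 3*val_1 ≠ -11 ∨ 3*s ≤ 7) ↔ (1/4)*u + x ≠ -7))) ∧ ((¬(x ≥ 3*s - 13 ∨ 3*val + 3*x ≠ q + u - 3)) → ((2*u > q + x - 5 → 2*q > val - 2) ∧ ((6*s + 3*val ≠ -11 ∨ 3*s ≤ 7) ↔ (1/4)*u + x ≠ -7)))


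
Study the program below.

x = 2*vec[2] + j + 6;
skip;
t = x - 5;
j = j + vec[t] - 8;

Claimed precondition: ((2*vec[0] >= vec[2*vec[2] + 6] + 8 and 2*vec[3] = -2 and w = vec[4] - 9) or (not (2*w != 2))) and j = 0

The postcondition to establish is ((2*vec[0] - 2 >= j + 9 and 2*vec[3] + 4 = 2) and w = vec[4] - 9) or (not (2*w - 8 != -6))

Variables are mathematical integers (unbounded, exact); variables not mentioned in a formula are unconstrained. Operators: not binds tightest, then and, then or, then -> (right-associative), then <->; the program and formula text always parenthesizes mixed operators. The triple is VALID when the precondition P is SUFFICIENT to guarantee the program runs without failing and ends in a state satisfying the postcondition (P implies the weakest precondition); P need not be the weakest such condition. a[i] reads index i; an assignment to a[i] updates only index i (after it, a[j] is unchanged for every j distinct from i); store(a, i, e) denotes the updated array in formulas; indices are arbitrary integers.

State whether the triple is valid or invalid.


Working backward. After the program, the postcondition ((2*vec[0] - 2 >= j + 9 and 2*vec[3] + 4 = 2) and w = vec[4] - 9) or (not (2*w - 8 != -6)) must hold; in canonical form it is (2*vec[0] >= j + 11 and 2*vec[3] = -2 and w = vec[4] - 9) or (not (2*w != 2)).
Before j := j + vec[t] - 8: (2*vec[0] >= vec[t] + j + 3 and 2*vec[3] = -2 and w = vec[4] - 9) or (not (2*w != 2))
Before t := x - 5: (2*vec[0] >= vec[x - 5] + j + 3 and 2*vec[3] = -2 and w = vec[4] - 9) or (not (2*w != 2))
Before skip: (2*vec[0] >= vec[x - 5] + j + 3 and 2*vec[3] = -2 and w = vec[4] - 9) or (not (2*w != 2))
Before x := 2*vec[2] + j + 6: (2*vec[0] >= vec[2*vec[2] + j + 1] + j + 3 and 2*vec[3] = -2 and w = vec[4] - 9) or (not (2*w != 2))
The weakest precondition is (2*vec[0] >= vec[2*vec[2] + j + 1] + j + 3 and 2*vec[3] = -2 and w = vec[4] - 9) or (not (2*w != 2)).
Check whether ((2*vec[0] >= vec[2*vec[2] + 6] + 8 and 2*vec[3] = -2 and w = vec[4] - 9) or (not (2*w != 2))) and j = 0 implies it.
Countermodel: at the initial state j = 0, vec = {[0] = -15215, [2] = 17422, [3] = -1, [4] = 12, [34845] = 7040, [34850] = -30438, elsewhere -30438}, w = 3, the precondition holds but the weakest precondition fails.
Answer: invalid


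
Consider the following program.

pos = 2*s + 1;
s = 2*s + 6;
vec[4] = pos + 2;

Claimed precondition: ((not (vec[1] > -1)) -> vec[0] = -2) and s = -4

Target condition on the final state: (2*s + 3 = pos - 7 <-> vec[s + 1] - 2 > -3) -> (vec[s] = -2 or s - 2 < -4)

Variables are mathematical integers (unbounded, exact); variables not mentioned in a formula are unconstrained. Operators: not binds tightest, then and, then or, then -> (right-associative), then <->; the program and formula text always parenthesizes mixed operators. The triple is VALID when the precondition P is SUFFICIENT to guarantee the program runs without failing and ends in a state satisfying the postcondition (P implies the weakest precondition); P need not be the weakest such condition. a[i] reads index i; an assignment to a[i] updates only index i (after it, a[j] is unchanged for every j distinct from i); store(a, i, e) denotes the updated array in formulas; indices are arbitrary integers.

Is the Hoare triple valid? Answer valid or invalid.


Working backward. After the program, the postcondition (2*s + 3 = pos - 7 <-> vec[s + 1] - 2 > -3) -> (vec[s] = -2 or s - 2 < -4) must hold; in canonical form it is (2*s = pos - 10 <-> vec[s + 1] > -1) -> (vec[s] = -2 or s < -2).
Before vec[4] := pos + 2: (2*s = pos - 10 <-> store(vec, 4, pos + 2)[s + 1] > -1) -> (store(vec, 4, pos + 2)[s] = -2 or s < -2)
Before s := 2*s + 6: (4*s = pos - 22 <-> store(vec, 4, pos + 2)[2*s + 7] > -1) -> (store(vec, 4, pos + 2)[2*s + 6] = -2 or 2*s < -8)
Before pos := 2*s + 1: (2*s = -21 <-> store(vec, 4, 2*s + 3)[2*s + 7] > -1) -> (store(vec, 4, 2*s + 3)[2*s + 6] = -2 or 2*s < -8)
The weakest precondition is (2*s = -21 <-> store(vec, 4, 2*s + 3)[2*s + 7] > -1) -> (store(vec, 4, 2*s + 3)[2*s + 6] = -2 or 2*s < -8).
Check whether ((not (vec[1] > -1)) -> vec[0] = -2) and s = -4 implies it.
Countermodel: at the initial state s = -4, vec = {[-2] = 2, [-1] = -15216, [0] = 0, [1] = 0, [4] = 0, elsewhere 0}, the precondition holds but the weakest precondition fails.
Answer: invalid


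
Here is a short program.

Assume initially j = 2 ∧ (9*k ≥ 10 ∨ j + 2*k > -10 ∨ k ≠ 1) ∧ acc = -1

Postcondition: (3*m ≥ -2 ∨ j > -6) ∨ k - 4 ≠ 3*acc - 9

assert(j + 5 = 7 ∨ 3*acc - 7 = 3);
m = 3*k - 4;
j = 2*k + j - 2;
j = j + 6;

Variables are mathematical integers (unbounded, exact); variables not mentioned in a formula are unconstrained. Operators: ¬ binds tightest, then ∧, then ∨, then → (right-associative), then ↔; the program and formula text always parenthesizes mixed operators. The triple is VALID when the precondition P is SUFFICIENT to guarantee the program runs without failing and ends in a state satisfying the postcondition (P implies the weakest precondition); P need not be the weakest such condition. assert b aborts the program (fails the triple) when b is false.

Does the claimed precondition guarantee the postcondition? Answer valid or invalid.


Working backward. After the program, the postcondition (3*m ≥ -2 ∨ j > -6) ∨ k - 4 ≠ 3*acc - 9 must hold; in canonical form it is 3*m ≥ -2 ∨ j > -6 ∨ k ≠ 3*acc - 5.
Before j := j + 6: 3*m ≥ -2 ∨ j > -12 ∨ k ≠ 3*acc - 5
Before j := 2*k + j - 2: 3*m ≥ -2 ∨ j + 2*k > -10 ∨ k ≠ 3*acc - 5
Before m := 3*k - 4: 9*k ≥ 10 ∨ j + 2*k > -10 ∨ k ≠ 3*acc - 5
Before assert j + 5 = 7 ∨ 3*acc - 7 = 3: (j = 2 ∨ 3*acc = 10) ∧ (9*k ≥ 10 ∨ j + 2*k > -10 ∨ k ≠ 3*acc - 5)
The weakest precondition is (j = 2 ∨ 3*acc = 10) ∧ (9*k ≥ 10 ∨ j + 2*k > -10 ∨ k ≠ 3*acc - 5).
Check whether j = 2 ∧ (9*k ≥ 10 ∨ j + 2*k > -10 ∨ k ≠ 1) ∧ acc = -1 implies it.
Countermodel: at the initial state acc = -1, j = 2, k = -8, the precondition holds but the weakest precondition fails.
Answer: invalid


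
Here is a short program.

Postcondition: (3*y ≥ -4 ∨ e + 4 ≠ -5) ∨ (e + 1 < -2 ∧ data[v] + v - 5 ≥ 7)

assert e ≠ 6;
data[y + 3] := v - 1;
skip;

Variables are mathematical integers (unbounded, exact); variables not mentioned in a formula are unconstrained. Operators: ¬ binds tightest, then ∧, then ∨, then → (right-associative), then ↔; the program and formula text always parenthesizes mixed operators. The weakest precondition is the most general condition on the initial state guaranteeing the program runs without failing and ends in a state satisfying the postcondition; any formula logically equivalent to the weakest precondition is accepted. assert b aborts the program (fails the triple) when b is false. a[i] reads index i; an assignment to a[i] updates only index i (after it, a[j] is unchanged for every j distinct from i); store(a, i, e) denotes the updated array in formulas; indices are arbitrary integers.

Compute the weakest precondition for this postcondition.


Working backward. After the program, the postcondition (3*y ≥ -4 ∨ e + 4 ≠ -5) ∨ (e + 1 < -2 ∧ data[v] + v - 5 ≥ 7) must hold; in canonical form it is 3*y ≥ -4 ∨ e ≠ -9 ∨ (e < -3 ∧ data[v] + v ≥ 12).
Before skip: 3*y ≥ -4 ∨ e ≠ -9 ∨ (e < -3 ∧ data[v] + v ≥ 12)
Before data[y + 3] := v - 1: 3*y ≥ -4 ∨ e ≠ -9 ∨ (e < -3 ∧ store(data, y + 3, v - 1)[v] + v ≥ 12)
Before assert e ≠ 6: e ≠ 6 ∧ (3*y ≥ -4 ∨ e ≠ -9 ∨ (e < -3 ∧ store(data, y + 3, v - 1)[v] + v ≥ 12))
Answer: WP = e ≠ 6 ∧ (3*y ≥ -4 ∨ e ≠ -9 ∨ (e < -3 ∧ store(data, y + 3, v - 1)[v] + v ≥ 12))


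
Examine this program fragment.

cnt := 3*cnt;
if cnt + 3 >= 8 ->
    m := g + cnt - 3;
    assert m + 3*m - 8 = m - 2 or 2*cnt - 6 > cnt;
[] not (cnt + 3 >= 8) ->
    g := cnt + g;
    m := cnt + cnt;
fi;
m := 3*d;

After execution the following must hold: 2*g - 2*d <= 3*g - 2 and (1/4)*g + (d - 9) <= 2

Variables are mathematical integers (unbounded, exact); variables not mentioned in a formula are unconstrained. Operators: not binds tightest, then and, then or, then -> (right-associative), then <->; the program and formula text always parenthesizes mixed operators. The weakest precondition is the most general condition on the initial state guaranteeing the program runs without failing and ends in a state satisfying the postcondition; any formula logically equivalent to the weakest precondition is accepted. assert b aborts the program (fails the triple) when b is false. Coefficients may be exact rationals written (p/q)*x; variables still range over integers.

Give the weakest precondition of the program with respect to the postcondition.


Working backward. After the program, the postcondition 2*g - 2*d <= 3*g - 2 and (1/4)*g + (d - 9) <= 2 must hold; in canonical form it is 2*d + g >= 2 and d + (1/4)*g <= 11.
Before m := 3*d: 2*d + g >= 2 and d + (1/4)*g <= 11
Then branch requires (3*cnt + 3*g = 15 or cnt > 6) and 2*d + g >= 2 and d + (1/4)*g <= 11; else branch requires cnt + 2*d + g >= 2 and (1/4)*cnt + d + (1/4)*g <= 11.
Before the if: (cnt >= 5 -> ((3*cnt + 3*g = 15 or cnt > 6) and 2*d + g >= 2 and d + (1/4)*g <= 11)) and ((not (cnt >= 5)) -> (cnt + 2*d + g >= 2 and (1/4)*cnt + d + (1/4)*g <= 11))
Before cnt := 3*cnt: (3*cnt >= 5 -> ((9*cnt + 3*g = 15 or 3*cnt > 6) and 2*d + g >= 2 and d + (1/4)*g <= 11)) and ((not (3*cnt >= 5)) -> (3*cnt + 2*d + g >= 2 and (3/4)*cnt + d + (1/4)*g <= 11))
Answer: WP = (3*cnt >= 5 -> ((9*cnt + 3*g = 15 or 3*cnt > 6) and 2*d + g >= 2 and d + (1/4)*g <= 11)) and ((not (3*cnt >= 5)) -> (3*cnt + 2*d + g >= 2 and (3/4)*cnt + d + (1/4)*g <= 11))


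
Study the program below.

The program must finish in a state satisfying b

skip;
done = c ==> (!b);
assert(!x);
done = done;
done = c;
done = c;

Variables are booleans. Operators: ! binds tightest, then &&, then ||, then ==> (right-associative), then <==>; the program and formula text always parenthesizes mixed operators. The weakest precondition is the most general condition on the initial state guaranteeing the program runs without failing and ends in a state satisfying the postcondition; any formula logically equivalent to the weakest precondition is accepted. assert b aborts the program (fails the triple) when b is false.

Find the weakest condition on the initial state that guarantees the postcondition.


Working backward. After the program, b must hold.
Before done := c: b
Before done := c: b
Before done := done: b
Before assert !x: (!x) && b
Before done := c ==> (!b): (!x) && b
Before skip: (!x) && b
Answer: WP = (!x) && b


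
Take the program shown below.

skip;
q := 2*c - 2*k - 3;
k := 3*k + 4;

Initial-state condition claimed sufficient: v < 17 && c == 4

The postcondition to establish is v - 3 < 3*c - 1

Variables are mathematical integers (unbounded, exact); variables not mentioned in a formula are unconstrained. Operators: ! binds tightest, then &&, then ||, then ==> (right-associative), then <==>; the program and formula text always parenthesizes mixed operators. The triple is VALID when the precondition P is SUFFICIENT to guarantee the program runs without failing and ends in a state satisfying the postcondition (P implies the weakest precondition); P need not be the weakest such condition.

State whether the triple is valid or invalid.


Working backward. After the program, the postcondition v - 3 < 3*c - 1 must hold; in canonical form it is v < 3*c + 2.
Before k := 3*k + 4: v < 3*c + 2
Before q := 2*c - 2*k - 3: v < 3*c + 2
Before skip: v < 3*c + 2
The weakest precondition is v < 3*c + 2.
Check whether v < 17 && c == 4 implies it.
Countermodel: at the initial state c = 4, v = 14, the precondition holds but the weakest precondition fails.
Answer: invalid


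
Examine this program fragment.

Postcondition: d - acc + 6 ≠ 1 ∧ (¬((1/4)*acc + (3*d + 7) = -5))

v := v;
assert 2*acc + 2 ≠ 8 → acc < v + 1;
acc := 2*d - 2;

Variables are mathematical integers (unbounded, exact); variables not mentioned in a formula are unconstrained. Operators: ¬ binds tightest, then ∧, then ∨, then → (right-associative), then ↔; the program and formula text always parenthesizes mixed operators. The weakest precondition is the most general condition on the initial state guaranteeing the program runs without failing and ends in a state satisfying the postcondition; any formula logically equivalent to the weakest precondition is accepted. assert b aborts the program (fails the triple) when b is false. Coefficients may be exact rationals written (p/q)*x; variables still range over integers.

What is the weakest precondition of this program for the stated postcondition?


Working backward. After the program, the postcondition d - acc + 6 ≠ 1 ∧ (¬((1/4)*acc + (3*d + 7) = -5)) must hold; in canonical form it is d ≠ acc - 5 ∧ (¬((1/4)*acc + 3*d = -12)).
Before acc := 2*d - 2: d ≠ 7 ∧ (¬((7/2)*d = -23/2))
Before assert 2*acc + 2 ≠ 8 → acc < v + 1: (2*acc ≠ 6 → acc < v + 1) ∧ d ≠ 7 ∧ (¬((7/2)*d = -23/2))
Before v := v: (2*acc ≠ 6 → acc < v + 1) ∧ d ≠ 7 ∧ (¬((7/2)*d = -23/2))
Answer: WP = (2*acc ≠ 6 → acc < v + 1) ∧ d ≠ 7 ∧ (¬((7/2)*d = -23/2))


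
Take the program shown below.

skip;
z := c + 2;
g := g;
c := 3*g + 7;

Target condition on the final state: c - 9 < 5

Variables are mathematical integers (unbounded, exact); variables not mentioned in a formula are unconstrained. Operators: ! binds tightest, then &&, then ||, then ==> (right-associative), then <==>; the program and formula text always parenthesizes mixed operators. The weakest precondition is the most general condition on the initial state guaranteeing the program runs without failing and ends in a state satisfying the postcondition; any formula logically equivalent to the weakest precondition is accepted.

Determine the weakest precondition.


Working backward. After the program, the postcondition c - 9 < 5 must hold; in canonical form it is c < 14.
Before c := 3*g + 7: 3*g < 7
Before g := g: 3*g < 7
Before z := c + 2: 3*g < 7
Before skip: 3*g < 7
Answer: WP = 3*g < 7


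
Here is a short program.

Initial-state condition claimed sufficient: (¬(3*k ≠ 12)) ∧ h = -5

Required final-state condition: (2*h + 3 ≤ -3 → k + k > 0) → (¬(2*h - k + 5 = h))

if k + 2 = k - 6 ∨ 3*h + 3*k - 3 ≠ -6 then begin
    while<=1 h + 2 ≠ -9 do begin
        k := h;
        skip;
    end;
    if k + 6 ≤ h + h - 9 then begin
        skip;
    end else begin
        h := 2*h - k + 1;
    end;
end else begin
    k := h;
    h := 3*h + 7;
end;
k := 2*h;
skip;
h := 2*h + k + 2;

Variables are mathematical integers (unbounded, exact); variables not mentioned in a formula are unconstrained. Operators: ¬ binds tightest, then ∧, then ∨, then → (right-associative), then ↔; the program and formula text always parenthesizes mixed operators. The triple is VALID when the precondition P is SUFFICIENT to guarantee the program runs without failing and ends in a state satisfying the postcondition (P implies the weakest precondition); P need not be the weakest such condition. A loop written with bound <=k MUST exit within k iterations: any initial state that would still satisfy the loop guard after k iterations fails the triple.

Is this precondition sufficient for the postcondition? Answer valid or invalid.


Working backward. After the program, the postcondition (2*h + 3 ≤ -3 → k + k > 0) → (¬(2*h - k + 5 = h)) must hold; in canonical form it is (2*h ≤ -6 → 2*k > 0) → (¬(h = k - 5)).
Before h := 2*h + k + 2: (4*h + 2*k ≤ -10 → 2*k > 0) → (¬(2*h = -7))
Before skip: (4*h + 2*k ≤ -10 → 2*k > 0) → (¬(2*h = -7))
Before k := 2*h: (8*h ≤ -10 → 4*h > 0) → (¬(2*h = -7))
Then branch requires (h ≠ -11 → ((¬(h ≠ -11)) ∧ (h ≥ 15 → ((8*h ≤ -10 → 4*h > 0) → (¬(2*h = -7)))) ∧ ((¬(h ≥ 15)) → ((8*h ≤ -18 → 4*h > -4) → (¬(2*h = -9)))))) ∧ ((¬(h ≠ -11)) → ((k ≤ 2*h - 15 → ((8*h ≤ -10 → 4*h > 0) → (¬(2*h = -7)))) ∧ ((¬(k ≤ 2*h - 15)) → ((16*h ≤ 8*k - 18 → 8*h > 4*k - 4) → (¬(4*h = 2*k - 9)))))); else branch requires (24*h ≤ -66 → 12*h > -28) → (¬(6*h = -21)).
Before the if: (3*h + 3*k ≠ -3 → ((h ≠ -11 → ((¬(h ≠ -11)) ∧ (h ≥ 15 → ((8*h ≤ -10 → 4*h > 0) → (¬(2*h = -7)))) ∧ ((¬(h ≥ 15)) → ((8*h ≤ -18 → 4*h > -4) → (¬(2*h = -9)))))) ∧ ((¬(h ≠ -11)) → ((k ≤ 2*h - 15 → ((8*h ≤ -10 → 4*h > 0) → (¬(2*h = -7)))) ∧ ((¬(k ≤ 2*h - 15)) → ((16*h ≤ 8*k - 18 → 8*h > 4*k - 4) → (¬(4*h = 2*k - 9)))))))) ∧ ((¬(3*h + 3*k ≠ -3)) → ((24*h ≤ -66 → 12*h > -28) → (¬(6*h = -21))))
The weakest precondition is (3*h + 3*k ≠ -3 → ((h ≠ -11 → ((¬(h ≠ -11)) ∧ (h ≥ 15 → ((8*h ≤ -10 → 4*h > 0) → (¬(2*h = -7)))) ∧ ((¬(h ≥ 15)) → ((8*h ≤ -18 → 4*h > -4) → (¬(2*h = -9)))))) ∧ ((¬(h ≠ -11)) → ((k ≤ 2*h - 15 → ((8*h ≤ -10 → 4*h > 0) → (¬(2*h = -7)))) ∧ ((¬(k ≤ 2*h - 15)) → ((16*h ≤ 8*k - 18 → 8*h > 4*k - 4) → (¬(4*h = 2*k - 9)))))))) ∧ ((¬(3*h + 3*k ≠ -3)) → ((24*h ≤ -66 → 12*h > -28) → (¬(6*h = -21)))).
Check whether (¬(3*k ≠ 12)) ∧ h = -5 implies it.
Every state satisfying the precondition satisfies the weakest precondition: the implication holds.
Answer: valid


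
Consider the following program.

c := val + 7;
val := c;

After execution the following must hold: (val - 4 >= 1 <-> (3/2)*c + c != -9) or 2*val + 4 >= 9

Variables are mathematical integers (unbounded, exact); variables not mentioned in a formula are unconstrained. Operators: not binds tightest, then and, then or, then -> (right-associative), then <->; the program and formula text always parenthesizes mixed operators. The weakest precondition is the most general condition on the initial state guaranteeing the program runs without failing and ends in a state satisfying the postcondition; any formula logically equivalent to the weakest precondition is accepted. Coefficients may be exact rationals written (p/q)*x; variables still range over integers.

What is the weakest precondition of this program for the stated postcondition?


Working backward. After the program, the postcondition (val - 4 >= 1 <-> (3/2)*c + c != -9) or 2*val + 4 >= 9 must hold; in canonical form it is (val >= 5 <-> (5/2)*c != -9) or 2*val >= 5.
Before val := c: (c >= 5 <-> (5/2)*c != -9) or 2*c >= 5
Before c := val + 7: (val >= -2 <-> (5/2)*val != -53/2) or 2*val >= -9
Answer: WP = (val >= -2 <-> (5/2)*val != -53/2) or 2*val >= -9


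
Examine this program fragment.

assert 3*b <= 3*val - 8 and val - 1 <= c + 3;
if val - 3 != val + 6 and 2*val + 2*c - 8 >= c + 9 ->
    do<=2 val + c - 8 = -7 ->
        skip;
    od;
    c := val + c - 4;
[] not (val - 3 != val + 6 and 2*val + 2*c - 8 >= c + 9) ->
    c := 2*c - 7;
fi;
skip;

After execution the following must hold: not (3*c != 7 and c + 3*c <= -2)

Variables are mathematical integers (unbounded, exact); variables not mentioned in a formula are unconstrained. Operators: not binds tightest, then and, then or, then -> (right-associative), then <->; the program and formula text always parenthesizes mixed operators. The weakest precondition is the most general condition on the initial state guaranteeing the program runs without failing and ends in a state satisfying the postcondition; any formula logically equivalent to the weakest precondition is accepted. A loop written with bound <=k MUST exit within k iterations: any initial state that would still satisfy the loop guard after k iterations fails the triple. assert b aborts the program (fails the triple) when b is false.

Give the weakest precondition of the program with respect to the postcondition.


Working backward. After the program, the postcondition not (3*c != 7 and c + 3*c <= -2) must hold; in canonical form it is not (3*c != 7 and 4*c <= -2).
Before skip: not (3*c != 7 and 4*c <= -2)
Then branch requires (c + val = 1 -> ((c + val = 1 -> ((not (c + val = 1)) and (not (3*c + 3*val != 19 and 4*c + 4*val <= 14)))) and ((not (c + val = 1)) -> (not (3*c + 3*val != 19 and 4*c + 4*val <= 14))))) and ((not (c + val = 1)) -> (not (3*c + 3*val != 19 and 4*c + 4*val <= 14))); else branch requires not (6*c != 28 and 8*c <= 26).
Before the if: (c + 2*val >= 17 -> ((c + val = 1 -> ((c + val = 1 -> ((not (c + val = 1)) and (not (3*c + 3*val != 19 and 4*c + 4*val <= 14)))) and ((not (c + val = 1)) -> (not (3*c + 3*val != 19 and 4*c + 4*val <= 14))))) and ((not (c + val = 1)) -> (not (3*c + 3*val != 19 and 4*c + 4*val <= 14))))) and ((not (c + 2*val >= 17)) -> (not (6*c != 28 and 8*c <= 26)))
Before assert 3*b <= 3*val - 8 and val - 1 <= c + 3: 3*b <= 3*val - 8 and val <= c + 4 and (c + 2*val >= 17 -> ((c + val = 1 -> ((c + val = 1 -> ((not (c + val = 1)) and (not (3*c + 3*val != 19 and 4*c + 4*val <= 14)))) and ((not (c + val = 1)) -> (not (3*c + 3*val != 19 and 4*c + 4*val <= 14))))) and ((not (c + val = 1)) -> (not (3*c + 3*val != 19 and 4*c + 4*val <= 14))))) and ((not (c + 2*val >= 17)) -> (not (6*c != 28 and 8*c <= 26)))
Answer: WP = 3*b <= 3*val - 8 and val <= c + 4 and (c + 2*val >= 17 -> ((c + val = 1 -> ((c + val = 1 -> ((not (c + val = 1)) and (not (3*c + 3*val != 19 and 4*c + 4*val <= 14)))) and ((not (c + val = 1)) -> (not (3*c + 3*val != 19 and 4*c + 4*val <= 14))))) and ((not (c + val = 1)) -> (not (3*c + 3*val != 19 and 4*c + 4*val <= 14))))) and ((not (c + 2*val >= 17)) -> (not (6*c != 28 and 8*c <= 26)))


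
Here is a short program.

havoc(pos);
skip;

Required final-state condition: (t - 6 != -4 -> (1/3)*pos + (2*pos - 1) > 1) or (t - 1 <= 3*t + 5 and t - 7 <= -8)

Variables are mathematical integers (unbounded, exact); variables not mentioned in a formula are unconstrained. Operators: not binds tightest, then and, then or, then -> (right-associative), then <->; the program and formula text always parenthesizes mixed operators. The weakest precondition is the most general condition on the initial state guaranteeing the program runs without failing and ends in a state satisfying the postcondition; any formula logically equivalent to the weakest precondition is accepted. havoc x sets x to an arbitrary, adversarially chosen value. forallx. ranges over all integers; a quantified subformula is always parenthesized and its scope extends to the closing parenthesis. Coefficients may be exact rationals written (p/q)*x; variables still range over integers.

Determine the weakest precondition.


Working backward. After the program, the postcondition (t - 6 != -4 -> (1/3)*pos + (2*pos - 1) > 1) or (t - 1 <= 3*t + 5 and t - 7 <= -8) must hold; in canonical form it is (t != 2 -> (7/3)*pos > 2) or (2*t >= -6 and t <= -1).
Before skip: (t != 2 -> (7/3)*pos > 2) or (2*t >= -6 and t <= -1)
Before havoc pos: forall pos_1. ((t != 2 -> (7/3)*pos_1 > 2) or (2*t >= -6 and t <= -1))
Answer: WP = forall pos_1. ((t != 2 -> (7/3)*pos_1 > 2) or (2*t >= -6 and t <= -1))


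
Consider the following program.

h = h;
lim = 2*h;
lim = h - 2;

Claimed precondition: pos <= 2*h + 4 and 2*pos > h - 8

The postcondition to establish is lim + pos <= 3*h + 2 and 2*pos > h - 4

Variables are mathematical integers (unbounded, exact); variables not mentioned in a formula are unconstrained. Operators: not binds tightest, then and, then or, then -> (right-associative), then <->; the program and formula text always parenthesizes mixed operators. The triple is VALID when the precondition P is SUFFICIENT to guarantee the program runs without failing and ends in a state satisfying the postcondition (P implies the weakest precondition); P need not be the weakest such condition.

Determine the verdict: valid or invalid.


Working backward. After the program, lim + pos <= 3*h + 2 and 2*pos > h - 4 must hold.
Before lim := h - 2: pos <= 2*h + 4 and 2*pos > h - 4
Before lim := 2*h: pos <= 2*h + 4 and 2*pos > h - 4
Before h := h: pos <= 2*h + 4 and 2*pos > h - 4
The weakest precondition is pos <= 2*h + 4 and 2*pos > h - 4.
Check whether pos <= 2*h + 4 and 2*pos > h - 8 implies it.
Countermodel: at the initial state h = 4, pos = 0, the precondition holds but the weakest precondition fails.
Answer: invalid


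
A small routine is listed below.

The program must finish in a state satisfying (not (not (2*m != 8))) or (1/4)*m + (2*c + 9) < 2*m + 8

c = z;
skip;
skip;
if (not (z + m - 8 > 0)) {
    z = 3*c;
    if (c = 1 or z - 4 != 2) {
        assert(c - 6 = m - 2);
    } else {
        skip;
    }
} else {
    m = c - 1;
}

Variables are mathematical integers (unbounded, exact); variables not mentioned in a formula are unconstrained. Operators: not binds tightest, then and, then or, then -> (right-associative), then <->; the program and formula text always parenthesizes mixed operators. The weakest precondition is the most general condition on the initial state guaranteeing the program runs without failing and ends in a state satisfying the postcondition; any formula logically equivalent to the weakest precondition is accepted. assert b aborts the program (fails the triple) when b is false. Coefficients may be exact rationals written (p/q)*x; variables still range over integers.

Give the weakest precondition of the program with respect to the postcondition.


Working backward. After the program, the postcondition (not (not (2*m != 8))) or (1/4)*m + (2*c + 9) < 2*m + 8 must hold; in canonical form it is 2*m != 8 or 2*c < (7/4)*m - 1.
Then branch requires ((c = 1 or 3*c != 6) -> (c = m + 4 and (2*m != 8 or 2*c < (7/4)*m - 1))) and ((not (c = 1 or 3*c != 6)) -> (2*m != 8 or 2*c < (7/4)*m - 1)); else branch requires 2*c != 10 or (1/4)*c < -11/4.
Before the if: ((not (m + z > 8)) -> (((c = 1 or 3*c != 6) -> (c = m + 4 and (2*m != 8 or 2*c < (7/4)*m - 1))) and ((not (c = 1 or 3*c != 6)) -> (2*m != 8 or 2*c < (7/4)*m - 1)))) and (m + z > 8 -> (2*c != 10 or (1/4)*c < -11/4))
Before skip: ((not (m + z > 8)) -> (((c = 1 or 3*c != 6) -> (c = m + 4 and (2*m != 8 or 2*c < (7/4)*m - 1))) and ((not (c = 1 or 3*c != 6)) -> (2*m != 8 or 2*c < (7/4)*m - 1)))) and (m + z > 8 -> (2*c != 10 or (1/4)*c < -11/4))
Before skip: ((not (m + z > 8)) -> (((c = 1 or 3*c != 6) -> (c = m + 4 and (2*m != 8 or 2*c < (7/4)*m - 1))) and ((not (c = 1 or 3*c != 6)) -> (2*m != 8 or 2*c < (7/4)*m - 1)))) and (m + z > 8 -> (2*c != 10 or (1/4)*c < -11/4))
Before c := z: ((not (m + z > 8)) -> (((z = 1 or 3*z != 6) -> (z = m + 4 and (2*m != 8 or 2*z < (7/4)*m - 1))) and ((not (z = 1 or 3*z != 6)) -> (2*m != 8 or 2*z < (7/4)*m - 1)))) and (m + z > 8 -> (2*z != 10 or (1/4)*z < -11/4))
Answer: WP = ((not (m + z > 8)) -> (((z = 1 or 3*z != 6) -> (z = m + 4 and (2*m != 8 or 2*z < (7/4)*m - 1))) and ((not (z = 1 or 3*z != 6)) -> (2*m != 8 or 2*z < (7/4)*m - 1)))) and (m + z > 8 -> (2*z != 10 or (1/4)*z < -11/4))
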